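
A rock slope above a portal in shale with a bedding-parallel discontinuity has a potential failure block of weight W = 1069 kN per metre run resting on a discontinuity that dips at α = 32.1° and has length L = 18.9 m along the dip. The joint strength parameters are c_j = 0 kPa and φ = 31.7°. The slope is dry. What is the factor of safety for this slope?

Resolving the block weight along and normal to the plane and applying the Mohr–Coulomb strength on the joint:
N' = W cosα = 1069·cos32.1° = 905.6 kN/m
Driving force T = W sinα = 1069·sin32.1° = 568.1 kN/m
Resisting force R = c_j·L + N'·tanφ = 0·18.9 + 905.6·tan31.7° = 0.0 + 559.3 = 559.3 kN/m
FS = R / T = 559.3 / 568.1 = 0.985

FS = 0.98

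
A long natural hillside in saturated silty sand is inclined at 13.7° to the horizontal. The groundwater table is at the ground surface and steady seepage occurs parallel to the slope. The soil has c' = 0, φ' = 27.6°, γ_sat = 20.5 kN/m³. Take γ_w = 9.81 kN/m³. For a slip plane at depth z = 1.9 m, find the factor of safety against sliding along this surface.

With seepage parallel to the slope and the water table at the surface, the effective normal stress on the slip plane uses the buoyant unit weight γ' = γ_sat − γ_w while the driving shear stress uses γ_sat:
FS = [c' + γ' z cos²β tanφ'] / [γ_sat z sinβ cosβ]
(For c' = 0 this reduces to FS = (γ'/γ_sat)·tanφ'/tanβ.)
γ' = 20.5 − 9.81 = 10.69 kN/m³
Numerator = 0.0 + 10.69·1.9·cos²13.7°·tan27.6° = 0.0 + 10.69·1.9·0.9439·0.5228 = 10.023 kPa
Denominator = 20.5·1.9·sin13.7°·cos13.7° = 20.5·1.9·0.2368·0.9715 = 8.962 kPa
FS = 10.023 / 8.962 = 1.118

FS = 1.12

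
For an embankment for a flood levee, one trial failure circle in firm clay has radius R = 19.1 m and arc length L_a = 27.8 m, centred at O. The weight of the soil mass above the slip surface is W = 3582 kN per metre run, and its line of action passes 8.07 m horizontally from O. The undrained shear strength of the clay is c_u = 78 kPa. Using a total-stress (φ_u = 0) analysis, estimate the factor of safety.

Taking moments about the centre O, the resisting moment is provided by the undrained shear strength acting along the arc:
M_R = c_u·L_a·R = 78·27.80·19.1 = 41416.4 kN·m/m
M_D = W·d = 3582·8.07 = 28906.7 kN·m/m
FS = M_R / M_D = 41416.4 / 28906.7 = 1.433

FS = 1.43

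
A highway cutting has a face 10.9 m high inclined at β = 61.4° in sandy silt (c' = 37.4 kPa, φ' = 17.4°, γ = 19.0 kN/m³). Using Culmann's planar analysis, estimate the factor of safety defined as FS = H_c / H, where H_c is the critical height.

H_c = (4c'/γ) · sinβ cosφ' / [1 − cos(β − φ')]
    = (4·37.4/19.0) · sin61.4°·cos17.4° / [1 − cos44.0°]
    = 7.874 · 0.8378 / 0.2807 = 23.50 m
FS = H_c / H = 23.50 / 10.9 = 2.156

FS = 2.16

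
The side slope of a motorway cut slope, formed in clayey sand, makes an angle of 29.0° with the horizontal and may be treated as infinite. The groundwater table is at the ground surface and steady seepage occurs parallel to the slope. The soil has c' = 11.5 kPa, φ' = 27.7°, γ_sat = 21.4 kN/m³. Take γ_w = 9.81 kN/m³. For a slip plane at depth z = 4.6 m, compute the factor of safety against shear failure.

With seepage parallel to the slope and the water table at the surface, the effective normal stress on the slip plane uses the buoyant unit weight γ' = γ_sat − γ_w while the driving shear stress uses γ_sat:
FS = [c' + γ' z cos²β tanφ'] / [γ_sat z sinβ cosβ]
γ' = 21.4 − 9.81 = 11.59 kN/m³
Numerator = 11.5 + 11.59·4.6·cos²29.0°·tan27.7° = 11.5 + 11.59·4.6·0.7650·0.5250 = 32.912 kPa
Denominator = 21.4·4.6·sin29.0°·cos29.0° = 21.4·4.6·0.4848·0.8746 = 41.741 kPa
FS = 32.912 / 41.741 = 0.788

FS = 0.79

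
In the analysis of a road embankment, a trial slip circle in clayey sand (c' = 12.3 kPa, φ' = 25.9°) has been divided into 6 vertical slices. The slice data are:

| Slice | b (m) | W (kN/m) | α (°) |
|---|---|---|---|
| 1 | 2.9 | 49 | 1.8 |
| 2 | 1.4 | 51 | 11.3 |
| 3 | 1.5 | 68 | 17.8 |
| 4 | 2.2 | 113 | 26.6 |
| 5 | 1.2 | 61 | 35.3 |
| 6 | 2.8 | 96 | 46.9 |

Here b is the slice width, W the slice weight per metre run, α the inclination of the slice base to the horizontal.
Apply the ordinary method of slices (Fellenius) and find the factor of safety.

FS = 1.89

Ordinary method of slices: FS = Σ[c'·Δl_i + (W_i cosα_i)·tanφ'] / Σ W_i sinα_i, with Δl_i = b_i / cosα_i.
Slice 1: Δl = 2.9/cos1.8° = 2.901 m; N'_1 = 49·cos1.8° = 49.0; c'Δl = 35.69; W sinα = 1.5
Slice 2: Δl = 1.4/cos11.3° = 1.428 m; N'_2 = 51·cos11.3° = 50.0; c'Δl = 17.56; W sinα = 10.0
Slice 3: Δl = 1.5/cos17.8° = 1.575 m; N'_3 = 68·cos17.8° = 64.7; c'Δl = 19.38; W sinα = 20.8
Slice 4: Δl = 2.2/cos26.6° = 2.460 m; N'_4 = 113·cos26.6° = 101.0; c'Δl = 30.26; W sinα = 50.6
Slice 5: Δl = 1.2/cos35.3° = 1.470 m; N'_5 = 61·cos35.3° = 49.8; c'Δl = 18.09; W sinα = 35.2
Slice 6: Δl = 2.8/cos46.9° = 4.098 m; N'_6 = 96·cos46.9° = 65.6; c'Δl = 50.40; W sinα = 70.1
Σc'Δl = 171.4 kN/m; ΣN' = 380.2 kN/m; ΣW sinα = 188.3 kN/m
Resisting = 171.4 + 380.2·tan25.9° = 171.4 + 184.6 = 356.0 kN/m
FS = 356.0 / 188.3 = 1.891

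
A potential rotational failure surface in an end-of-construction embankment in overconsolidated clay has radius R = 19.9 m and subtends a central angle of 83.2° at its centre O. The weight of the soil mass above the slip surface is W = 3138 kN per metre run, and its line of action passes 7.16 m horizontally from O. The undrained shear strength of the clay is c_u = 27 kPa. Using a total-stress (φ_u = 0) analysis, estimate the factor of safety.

Taking moments about the centre O, the resisting moment is provided by the undrained shear strength acting along the arc:
Arc length L_a = R·θ = 19.9·(83.2°·π/180) = 19.9·1.4521 = 28.90 m
M_R = c_u·L_a·R = 27·28.90·19.9 = 15526.4 kN·m/m
M_D = W·d = 3138·7.16 = 22468.1 kN·m/m
FS = M_R / M_D = 15526.4 / 22468.1 = 0.691

FS = 0.69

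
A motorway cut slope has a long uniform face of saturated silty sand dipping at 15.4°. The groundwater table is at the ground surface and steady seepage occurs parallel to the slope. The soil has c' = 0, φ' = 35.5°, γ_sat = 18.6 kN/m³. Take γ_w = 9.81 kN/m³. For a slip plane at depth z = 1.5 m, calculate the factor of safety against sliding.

FS = 1.22

With seepage parallel to the slope and the water table at the surface, the effective normal stress on the slip plane uses the buoyant unit weight γ' = γ_sat − γ_w while the driving shear stress uses γ_sat:
FS = [c' + γ' z cos²β tanφ'] / [γ_sat z sinβ cosβ]
(For c' = 0 this reduces to FS = (γ'/γ_sat)·tanφ'/tanβ.)
γ' = 18.6 − 9.81 = 8.79 kN/m³
Numerator = 0.0 + 8.79·1.5·cos²15.4°·tan35.5° = 0.0 + 8.79·1.5·0.9295·0.7133 = 8.742 kPa
Denominator = 18.6·1.5·sin15.4°·cos15.4° = 18.6·1.5·0.2656·0.9641 = 7.143 kPa
FS = 8.742 / 7.143 = 1.224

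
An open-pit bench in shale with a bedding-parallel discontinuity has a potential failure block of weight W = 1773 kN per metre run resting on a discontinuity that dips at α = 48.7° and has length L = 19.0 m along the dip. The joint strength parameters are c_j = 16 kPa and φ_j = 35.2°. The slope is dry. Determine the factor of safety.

FS = 0.85

Resolving the block weight along and normal to the plane and applying the Mohr–Coulomb strength on the joint:
N' = W cosα = 1773·cos48.7° = 1170.2 kN/m
Driving force T = W sinα = 1773·sin48.7° = 1332.0 kN/m
Resisting force R = c_j·L + N'·tanφ_j = 16·19.0 + 1170.2·tan35.2° = 304.0 + 825.5 = 1129.5 kN/m
FS = R / T = 1129.5 / 1332.0 = 0.848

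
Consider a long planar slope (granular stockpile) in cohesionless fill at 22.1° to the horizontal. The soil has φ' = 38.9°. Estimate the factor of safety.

For a dry cohesionless infinite slope the factor of safety is FS = tanφ' / tanβ.
FS = tan38.9° / tan22.1° = 0.8069 / 0.4061 = 1.987

FS = 1.99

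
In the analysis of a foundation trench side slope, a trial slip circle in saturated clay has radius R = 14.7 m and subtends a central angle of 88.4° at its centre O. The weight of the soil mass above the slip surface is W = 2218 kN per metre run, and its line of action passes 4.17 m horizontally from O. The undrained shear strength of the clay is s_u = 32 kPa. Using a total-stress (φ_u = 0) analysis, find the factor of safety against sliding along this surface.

Taking moments about the centre O, the resisting moment is provided by the undrained shear strength acting along the arc:
Arc length L_a = R·θ = 14.7·(88.4°·π/180) = 14.7·1.5429 = 22.68 m
M_R = s_u·L_a·R = 32·22.68·14.7 = 10668.8 kN·m/m
M_D = W·d = 2218·4.17 = 9249.1 kN·m/m
FS = M_R / M_D = 10668.8 / 9249.1 = 1.153

FS = 1.15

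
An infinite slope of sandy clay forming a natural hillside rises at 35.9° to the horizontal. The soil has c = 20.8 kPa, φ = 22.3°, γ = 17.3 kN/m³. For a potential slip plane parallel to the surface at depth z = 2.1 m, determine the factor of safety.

For an infinite slope with a slip plane parallel to the surface (no pore pressure): FS = [c + γz cos²β tanφ] / [γz sinβ cosβ].
γz = 17.3·2.1 = 36.33 kN/m²
Numerator = 20.8 + 36.33·cos²35.9°·tan22.3° = 20.8 + 36.33·0.6562·0.4101 = 30.577 kPa
Denominator = 36.33·sin35.9°·cos35.9° = 36.33·0.5864·0.8100 = 17.256 kPa
FS = 30.577 / 17.256 = 1.772

FS = 1.77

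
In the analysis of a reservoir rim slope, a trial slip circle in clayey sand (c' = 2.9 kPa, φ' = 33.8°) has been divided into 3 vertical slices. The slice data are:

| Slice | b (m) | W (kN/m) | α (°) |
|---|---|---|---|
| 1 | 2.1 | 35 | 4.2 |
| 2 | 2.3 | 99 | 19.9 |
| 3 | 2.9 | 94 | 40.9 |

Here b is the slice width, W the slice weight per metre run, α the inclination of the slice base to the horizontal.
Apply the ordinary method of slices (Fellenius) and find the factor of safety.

Ordinary method of slices: FS = Σ[c'·Δl_i + (W_i cosα_i)·tanφ'] / Σ W_i sinα_i, with Δl_i = b_i / cosα_i.
Slice 1: Δl = 2.1/cos4.2° = 2.106 m; N'_1 = 35·cos4.2° = 34.9; c'Δl = 6.11; W sinα = 2.6
Slice 2: Δl = 2.3/cos19.9° = 2.446 m; N'_2 = 99·cos19.9° = 93.1; c'Δl = 7.09; W sinα = 33.7
Slice 3: Δl = 2.9/cos40.9° = 3.837 m; N'_3 = 94·cos40.9° = 71.1; c'Δl = 11.13; W sinα = 61.5
Σc'Δl = 24.3 kN/m; ΣN' = 199.0 kN/m; ΣW sinα = 97.8 kN/m
Resisting = 24.3 + 199.0·tan33.8° = 24.3 + 133.2 = 157.6 kN/m
FS = 157.6 / 97.8 = 1.611

FS = 1.61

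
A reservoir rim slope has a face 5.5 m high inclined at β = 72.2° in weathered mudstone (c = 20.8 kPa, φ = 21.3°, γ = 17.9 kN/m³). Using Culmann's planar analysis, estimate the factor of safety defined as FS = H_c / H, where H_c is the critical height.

H_c = (4c/γ) · sinβ cosφ / [1 − cos(β − φ)]
    = (4·20.8/17.9) · sin72.2°·cos21.3° / [1 − cos50.9°]
    = 4.648 · 0.8871 / 0.3693 = 11.16 m
FS = H_c / H = 11.16 / 5.5 = 2.030

FS = 2.03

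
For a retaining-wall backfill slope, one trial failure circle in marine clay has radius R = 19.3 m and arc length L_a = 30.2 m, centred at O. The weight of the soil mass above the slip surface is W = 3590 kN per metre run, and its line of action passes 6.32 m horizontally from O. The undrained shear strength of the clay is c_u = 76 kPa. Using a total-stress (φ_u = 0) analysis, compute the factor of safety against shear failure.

Taking moments about the centre O, the resisting moment is provided by the undrained shear strength acting along the arc:
M_R = c_u·L_a·R = 76·30.20·19.3 = 44297.4 kN·m/m
M_D = W·d = 3590·6.32 = 22688.8 kN·m/m
FS = M_R / M_D = 44297.4 / 22688.8 = 1.952

FS = 1.95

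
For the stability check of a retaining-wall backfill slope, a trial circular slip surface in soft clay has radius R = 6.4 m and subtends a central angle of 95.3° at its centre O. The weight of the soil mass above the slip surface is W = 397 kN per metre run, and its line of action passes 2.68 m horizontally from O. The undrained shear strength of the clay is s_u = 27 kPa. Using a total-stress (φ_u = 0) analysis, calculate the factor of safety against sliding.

FS = 1.73

Taking moments about the centre O, the resisting moment is provided by the undrained shear strength acting along the arc:
Arc length L_a = R·θ = 6.4·(95.3°·π/180) = 6.4·1.6633 = 10.65 m
M_R = s_u·L_a·R = 27·10.65·6.4 = 1839.5 kN·m/m
M_D = W·d = 397·2.68 = 1064.0 kN·m/m
FS = M_R / M_D = 1839.5 / 1064.0 = 1.729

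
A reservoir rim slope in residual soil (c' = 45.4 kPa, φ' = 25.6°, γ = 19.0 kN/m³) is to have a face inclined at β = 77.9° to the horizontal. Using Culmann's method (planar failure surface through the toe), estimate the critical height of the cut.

H_c = 21.70 m

Culmann's analysis gives the critical failure plane at α_cr = (β + φ')/2 = (77.9 + 25.6)/2 = 51.8°, and the critical height
H_c = (4c'/γ) · sinβ cosφ' / [1 − cos(β − φ')]
    = (4·45.4/19.0) · sin77.9°·cos25.6° / [1 − cos(52.3°)]
    = 9.558 · 0.9778·0.9018 / [1 − 0.6115]
    = 9.558 · 0.8818 / 0.3885
    = 21.70 m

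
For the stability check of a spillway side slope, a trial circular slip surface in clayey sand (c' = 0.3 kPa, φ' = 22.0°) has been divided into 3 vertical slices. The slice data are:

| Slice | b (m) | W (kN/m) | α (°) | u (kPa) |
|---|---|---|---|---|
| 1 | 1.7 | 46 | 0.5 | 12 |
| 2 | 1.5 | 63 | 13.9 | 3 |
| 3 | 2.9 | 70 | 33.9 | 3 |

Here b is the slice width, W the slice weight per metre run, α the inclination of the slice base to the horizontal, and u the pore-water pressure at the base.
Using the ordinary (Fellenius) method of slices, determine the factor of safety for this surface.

FS = 1.00

Ordinary method of slices: FS = Σ[c'·Δl_i + (W_i cosα_i − u_i·Δl_i)·tanφ'] / Σ W_i sinα_i, with Δl_i = b_i / cosα_i.
Slice 1: Δl = 1.7/cos0.5° = 1.700 m; N'_1 = 46·cos0.5° − 12·1.700 = 25.6; c'Δl = 0.51; W sinα = 0.4
Slice 2: Δl = 1.5/cos13.9° = 1.545 m; N'_2 = 63·cos13.9° − 3·1.545 = 56.5; c'Δl = 0.46; W sinα = 15.1
Slice 3: Δl = 2.9/cos33.9° = 3.494 m; N'_3 = 70·cos33.9° − 3·3.494 = 47.6; c'Δl = 1.05; W sinα = 39.0
Σc'Δl = 2.0 kN/m; ΣN' = 129.7 kN/m; ΣW sinα = 54.6 kN/m
Resisting = 2.0 + 129.7·tan22.0° = 2.0 + 52.4 = 54.4 kN/m
FS = 54.4 / 54.6 = 0.997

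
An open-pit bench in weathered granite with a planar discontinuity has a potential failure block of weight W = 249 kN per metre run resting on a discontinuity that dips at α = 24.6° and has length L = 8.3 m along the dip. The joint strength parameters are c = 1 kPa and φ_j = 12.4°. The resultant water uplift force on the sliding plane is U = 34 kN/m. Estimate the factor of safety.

Resolving the block weight along and normal to the plane and applying the Mohr–Coulomb strength on the joint:
N' = W cosα − U = 249·cos24.6° − 34 = 192.4 kN/m
Driving force T = W sinα = 249·sin24.6° = 103.7 kN/m
Resisting force R = c·L + N'·tanφ_j = 1·8.3 + 192.4·tan12.4° = 8.3 + 42.3 = 50.6 kN/m
FS = R / T = 50.6 / 103.7 = 0.488

FS = 0.49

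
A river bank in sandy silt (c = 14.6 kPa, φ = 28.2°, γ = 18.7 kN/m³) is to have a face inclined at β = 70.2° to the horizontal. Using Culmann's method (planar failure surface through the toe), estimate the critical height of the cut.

Culmann's analysis gives the critical failure plane at α_cr = (β + φ)/2 = (70.2 + 28.2)/2 = 49.2°, and the critical height
H_c = (4c/γ) · sinβ cosφ / [1 − cos(β − φ)]
    = (4·14.6/18.7) · sin70.2°·cos28.2° / [1 − cos(42.0°)]
    = 3.123 · 0.9409·0.8813 / [1 − 0.7431]
    = 3.123 · 0.8292 / 0.2569
    = 10.08 m

H_c = 10.08 m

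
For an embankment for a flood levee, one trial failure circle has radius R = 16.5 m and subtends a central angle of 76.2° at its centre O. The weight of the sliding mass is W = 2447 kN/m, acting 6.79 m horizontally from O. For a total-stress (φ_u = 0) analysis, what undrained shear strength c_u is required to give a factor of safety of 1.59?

FS = c_u·L_a·R / (W·d), so c_u = FS·W·d / (L_a·R).
Arc length L_a = R·θ = 16.5·(76.2°·π/180) = 16.5·1.3299 = 21.94 m
c_u = 1.59·2447·6.79 / (21.94·16.5) = 26418.1 / 362.08 = 72.96 kPa

c_u = 73.0 kPa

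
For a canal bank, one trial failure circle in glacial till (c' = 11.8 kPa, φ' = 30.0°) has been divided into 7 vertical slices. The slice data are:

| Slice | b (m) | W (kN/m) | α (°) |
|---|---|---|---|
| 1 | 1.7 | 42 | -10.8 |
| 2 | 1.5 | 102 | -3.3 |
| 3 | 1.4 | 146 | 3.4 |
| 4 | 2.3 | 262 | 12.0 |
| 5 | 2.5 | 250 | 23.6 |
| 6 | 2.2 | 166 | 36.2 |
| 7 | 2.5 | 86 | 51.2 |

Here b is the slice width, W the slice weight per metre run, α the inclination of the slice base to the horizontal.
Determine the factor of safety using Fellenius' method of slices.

FS = 2.38

Ordinary method of slices: FS = Σ[c'·Δl_i + (W_i cosα_i)·tanφ'] / Σ W_i sinα_i, with Δl_i = b_i / cosα_i.
Slice 1: Δl = 1.7/cos(-10.8°) = 1.731 m; N'_1 = 42·cos(-10.8°) = 41.3; c'Δl = 20.42; W sinα = -7.9
Slice 2: Δl = 1.5/cos(-3.3°) = 1.502 m; N'_2 = 102·cos(-3.3°) = 101.8; c'Δl = 17.73; W sinα = -5.9
Slice 3: Δl = 1.4/cos3.4° = 1.402 m; N'_3 = 146·cos3.4° = 145.7; c'Δl = 16.55; W sinα = 8.7
Slice 4: Δl = 2.3/cos12.0° = 2.351 m; N'_4 = 262·cos12.0° = 256.3; c'Δl = 27.75; W sinα = 54.5
Slice 5: Δl = 2.5/cos23.6° = 2.728 m; N'_5 = 250·cos23.6° = 229.1; c'Δl = 32.19; W sinα = 100.1
Slice 6: Δl = 2.2/cos36.2° = 2.726 m; N'_6 = 166·cos36.2° = 134.0; c'Δl = 32.17; W sinα = 98.0
Slice 7: Δl = 2.5/cos51.2° = 3.990 m; N'_7 = 86·cos51.2° = 53.9; c'Δl = 47.08; W sinα = 67.0
Σc'Δl = 193.9 kN/m; ΣN' = 962.0 kN/m; ΣW sinα = 314.5 kN/m
Resisting = 193.9 + 962.0·tan30.0° = 193.9 + 555.4 = 749.3 kN/m
FS = 749.3 / 314.5 = 2.382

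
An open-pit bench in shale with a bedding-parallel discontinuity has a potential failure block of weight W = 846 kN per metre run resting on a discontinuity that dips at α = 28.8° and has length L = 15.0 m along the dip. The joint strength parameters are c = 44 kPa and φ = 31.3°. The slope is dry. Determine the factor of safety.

FS = 2.73

Resolving the block weight along and normal to the plane and applying the Mohr–Coulomb strength on the joint:
N' = W cosα = 846·cos28.8° = 741.4 kN/m
Driving force T = W sinα = 846·sin28.8° = 407.6 kN/m
Resisting force R = c·L + N'·tanφ = 44·15.0 + 741.4·tan31.3° = 660.0 + 450.8 = 1110.8 kN/m
FS = R / T = 1110.8 / 407.6 = 2.725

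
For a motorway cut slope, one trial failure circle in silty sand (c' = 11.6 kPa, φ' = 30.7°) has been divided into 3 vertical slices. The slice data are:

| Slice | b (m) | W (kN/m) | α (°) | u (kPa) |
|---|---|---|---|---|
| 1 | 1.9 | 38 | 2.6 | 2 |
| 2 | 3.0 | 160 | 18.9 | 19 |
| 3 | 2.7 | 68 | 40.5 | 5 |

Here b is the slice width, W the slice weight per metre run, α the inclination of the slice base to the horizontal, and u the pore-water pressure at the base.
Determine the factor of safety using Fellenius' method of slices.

FS = 1.99

Ordinary method of slices: FS = Σ[c'·Δl_i + (W_i cosα_i − u_i·Δl_i)·tanφ'] / Σ W_i sinα_i, with Δl_i = b_i / cosα_i.
Slice 1: Δl = 1.9/cos2.6° = 1.902 m; N'_1 = 38·cos2.6° − 2·1.902 = 34.2; c'Δl = 22.06; W sinα = 1.7
Slice 2: Δl = 3.0/cos18.9° = 3.171 m; N'_2 = 160·cos18.9° − 19·3.171 = 91.1; c'Δl = 36.78; W sinα = 51.8
Slice 3: Δl = 2.7/cos40.5° = 3.551 m; N'_3 = 68·cos40.5° − 5·3.551 = 34.0; c'Δl = 41.19; W sinα = 44.2
Σc'Δl = 100.0 kN/m; ΣN' = 159.2 kN/m; ΣW sinα = 97.7 kN/m
Resisting = 100.0 + 159.2·tan30.7° = 100.0 + 94.5 = 194.6 kN/m
FS = 194.6 / 97.7 = 1.991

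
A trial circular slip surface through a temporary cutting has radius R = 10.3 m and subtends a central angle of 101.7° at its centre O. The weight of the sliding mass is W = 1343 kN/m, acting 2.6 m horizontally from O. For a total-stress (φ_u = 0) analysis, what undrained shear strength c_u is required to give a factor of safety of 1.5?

FS = c_u·L_a·R / (W·d), so c_u = FS·W·d / (L_a·R).
Arc length L_a = R·θ = 10.3·(101.7°·π/180) = 10.3·1.7750 = 18.28 m
c_u = 1.5·1343·2.6 / (18.28·10.3) = 5237.7 / 188.31 = 27.81 kPa

c_u = 27.8 kPa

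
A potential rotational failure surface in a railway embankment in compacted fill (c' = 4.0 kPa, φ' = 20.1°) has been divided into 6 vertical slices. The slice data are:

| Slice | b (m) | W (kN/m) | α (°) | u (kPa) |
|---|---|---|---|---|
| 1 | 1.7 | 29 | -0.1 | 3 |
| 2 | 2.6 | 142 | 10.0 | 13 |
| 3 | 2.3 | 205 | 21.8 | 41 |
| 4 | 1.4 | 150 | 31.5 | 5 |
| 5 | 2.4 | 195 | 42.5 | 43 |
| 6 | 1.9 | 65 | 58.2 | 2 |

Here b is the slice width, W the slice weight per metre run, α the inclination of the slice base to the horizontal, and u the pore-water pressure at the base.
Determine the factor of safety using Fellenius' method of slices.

Ordinary method of slices: FS = Σ[c'·Δl_i + (W_i cosα_i − u_i·Δl_i)·tanφ'] / Σ W_i sinα_i, with Δl_i = b_i / cosα_i.
Slice 1: Δl = 1.7/cos(-0.1°) = 1.700 m; N'_1 = 29·cos(-0.1°) − 3·1.700 = 23.9; c'Δl = 6.80; W sinα = -0.1
Slice 2: Δl = 2.6/cos10.0° = 2.640 m; N'_2 = 142·cos10.0° − 13·2.640 = 105.5; c'Δl = 10.56; W sinα = 24.7
Slice 3: Δl = 2.3/cos21.8° = 2.477 m; N'_3 = 205·cos21.8° − 41·2.477 = 88.8; c'Δl = 9.91; W sinα = 76.1
Slice 4: Δl = 1.4/cos31.5° = 1.642 m; N'_4 = 150·cos31.5° − 5·1.642 = 119.7; c'Δl = 6.57; W sinα = 78.4
Slice 5: Δl = 2.4/cos42.5° = 3.255 m; N'_5 = 195·cos42.5° − 43·3.255 = 3.8; c'Δl = 13.02; W sinα = 131.7
Slice 6: Δl = 1.9/cos58.2° = 3.606 m; N'_6 = 65·cos58.2° − 2·3.606 = 27.0; c'Δl = 14.42; W sinα = 55.2
Σc'Δl = 61.3 kN/m; ΣN' = 368.7 kN/m; ΣW sinα = 366.1 kN/m
Resisting = 61.3 + 368.7·tan20.1° = 61.3 + 134.9 = 196.2 kN/m
FS = 196.2 / 366.1 = 0.536

FS = 0.54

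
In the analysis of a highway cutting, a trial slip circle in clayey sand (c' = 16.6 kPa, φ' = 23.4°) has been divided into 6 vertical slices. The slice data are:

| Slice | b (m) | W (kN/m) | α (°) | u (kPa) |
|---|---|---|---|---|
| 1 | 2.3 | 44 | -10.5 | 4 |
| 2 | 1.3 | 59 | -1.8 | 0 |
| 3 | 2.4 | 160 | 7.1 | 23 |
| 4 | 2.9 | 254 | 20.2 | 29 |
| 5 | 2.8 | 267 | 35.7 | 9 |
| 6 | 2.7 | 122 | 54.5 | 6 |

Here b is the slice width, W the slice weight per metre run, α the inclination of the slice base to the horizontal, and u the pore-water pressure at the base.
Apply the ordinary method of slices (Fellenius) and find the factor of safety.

Ordinary method of slices: FS = Σ[c'·Δl_i + (W_i cosα_i − u_i·Δl_i)·tanφ'] / Σ W_i sinα_i, with Δl_i = b_i / cosα_i.
Slice 1: Δl = 2.3/cos(-10.5°) = 2.339 m; N'_1 = 44·cos(-10.5°) − 4·2.339 = 33.9; c'Δl = 38.83; W sinα = -8.0
Slice 2: Δl = 1.3/cos(-1.8°) = 1.301 m; N'_2 = 59·cos(-1.8°) − 0·1.301 = 59.0; c'Δl = 21.59; W sinα = -1.9
Slice 3: Δl = 2.4/cos7.1° = 2.419 m; N'_3 = 160·cos7.1° − 23·2.419 = 103.1; c'Δl = 40.15; W sinα = 19.8
Slice 4: Δl = 2.9/cos20.2° = 3.090 m; N'_4 = 254·cos20.2° − 29·3.090 = 148.8; c'Δl = 51.30; W sinα = 87.7
Slice 5: Δl = 2.8/cos35.7° = 3.448 m; N'_5 = 267·cos35.7° − 9·3.448 = 185.8; c'Δl = 57.24; W sinα = 155.8
Slice 6: Δl = 2.7/cos54.5° = 4.650 m; N'_6 = 122·cos54.5° − 6·4.650 = 42.9; c'Δl = 77.18; W sinα = 99.3
Σc'Δl = 286.3 kN/m; ΣN' = 573.5 kN/m; ΣW sinα = 352.7 kN/m
Resisting = 286.3 + 573.5·tan23.4° = 286.3 + 248.2 = 534.5 kN/m
FS = 534.5 / 352.7 = 1.515

FS = 1.52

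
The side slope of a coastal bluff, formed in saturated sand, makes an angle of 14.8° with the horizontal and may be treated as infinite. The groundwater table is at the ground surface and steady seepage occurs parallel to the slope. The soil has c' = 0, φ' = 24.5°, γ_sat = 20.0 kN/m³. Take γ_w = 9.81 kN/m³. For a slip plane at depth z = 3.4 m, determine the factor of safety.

FS = 0.88

With seepage parallel to the slope and the water table at the surface, the effective normal stress on the slip plane uses the buoyant unit weight γ' = γ_sat − γ_w while the driving shear stress uses γ_sat:
FS = [c' + γ' z cos²β tanφ'] / [γ_sat z sinβ cosβ]
(For c' = 0 this reduces to FS = (γ'/γ_sat)·tanφ'/tanβ.)
γ' = 20.0 − 9.81 = 10.19 kN/m³
Numerator = 0.0 + 10.19·3.4·cos²14.8°·tan24.5° = 0.0 + 10.19·3.4·0.9347·0.4557 = 14.759 kPa
Denominator = 20.0·3.4·sin14.8°·cos14.8° = 20.0·3.4·0.2554·0.9668 = 16.794 kPa
FS = 14.759 / 16.794 = 0.879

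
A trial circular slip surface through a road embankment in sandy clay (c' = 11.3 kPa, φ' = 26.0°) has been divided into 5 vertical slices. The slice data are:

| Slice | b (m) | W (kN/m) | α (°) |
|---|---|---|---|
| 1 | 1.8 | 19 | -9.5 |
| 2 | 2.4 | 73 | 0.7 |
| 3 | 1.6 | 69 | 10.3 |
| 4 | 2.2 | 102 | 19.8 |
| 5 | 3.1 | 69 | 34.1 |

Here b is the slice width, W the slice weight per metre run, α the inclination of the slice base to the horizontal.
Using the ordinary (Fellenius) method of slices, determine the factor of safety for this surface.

Ordinary method of slices: FS = Σ[c'·Δl_i + (W_i cosα_i)·tanφ'] / Σ W_i sinα_i, with Δl_i = b_i / cosα_i.
Slice 1: Δl = 1.8/cos(-9.5°) = 1.825 m; N'_1 = 19·cos(-9.5°) = 18.7; c'Δl = 20.62; W sinα = -3.1
Slice 2: Δl = 2.4/cos0.7° = 2.400 m; N'_2 = 73·cos0.7° = 73.0; c'Δl = 27.12; W sinα = 0.9
Slice 3: Δl = 1.6/cos10.3° = 1.626 m; N'_3 = 69·cos10.3° = 67.9; c'Δl = 18.38; W sinα = 12.3
Slice 4: Δl = 2.2/cos19.8° = 2.338 m; N'_4 = 102·cos19.8° = 96.0; c'Δl = 26.42; W sinα = 34.6
Slice 5: Δl = 3.1/cos34.1° = 3.744 m; N'_5 = 69·cos34.1° = 57.1; c'Δl = 42.30; W sinα = 38.7
Σc'Δl = 134.8 kN/m; ΣN' = 312.7 kN/m; ΣW sinα = 83.3 kN/m
Resisting = 134.8 + 312.7·tan26.0° = 134.8 + 152.5 = 287.4 kN/m
FS = 287.4 / 83.3 = 3.449

FS = 3.45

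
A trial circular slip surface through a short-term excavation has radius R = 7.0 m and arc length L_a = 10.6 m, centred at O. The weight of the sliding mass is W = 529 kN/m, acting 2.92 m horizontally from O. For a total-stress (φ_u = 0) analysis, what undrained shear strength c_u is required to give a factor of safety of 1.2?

FS = c_u·L_a·R / (W·d), so c_u = FS·W·d / (L_a·R).
c_u = 1.2·529·2.92 / (10.60·7.0) = 1853.6 / 74.20 = 24.98 kPa

c_u = 25.0 kPa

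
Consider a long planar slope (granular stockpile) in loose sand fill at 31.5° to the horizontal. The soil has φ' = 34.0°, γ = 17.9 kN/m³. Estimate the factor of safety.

FS = 1.10

For a dry cohesionless infinite slope the factor of safety is FS = tanφ' / tanβ.
FS = tan34.0° / tan31.5° = 0.6745 / 0.6128 = 1.101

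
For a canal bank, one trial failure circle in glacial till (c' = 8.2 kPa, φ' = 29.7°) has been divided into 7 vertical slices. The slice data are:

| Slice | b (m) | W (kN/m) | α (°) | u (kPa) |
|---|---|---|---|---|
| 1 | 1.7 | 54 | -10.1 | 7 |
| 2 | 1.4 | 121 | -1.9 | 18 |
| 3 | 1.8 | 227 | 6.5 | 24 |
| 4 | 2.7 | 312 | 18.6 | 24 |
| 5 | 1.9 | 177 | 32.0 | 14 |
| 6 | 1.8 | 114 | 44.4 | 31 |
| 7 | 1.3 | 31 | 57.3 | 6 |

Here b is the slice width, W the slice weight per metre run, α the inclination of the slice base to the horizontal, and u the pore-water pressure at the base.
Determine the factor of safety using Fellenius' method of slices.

Ordinary method of slices: FS = Σ[c'·Δl_i + (W_i cosα_i − u_i·Δl_i)·tanφ'] / Σ W_i sinα_i, with Δl_i = b_i / cosα_i.
Slice 1: Δl = 1.7/cos(-10.1°) = 1.727 m; N'_1 = 54·cos(-10.1°) − 7·1.727 = 41.1; c'Δl = 14.16; W sinα = -9.5
Slice 2: Δl = 1.4/cos(-1.9°) = 1.401 m; N'_2 = 121·cos(-1.9°) − 18·1.401 = 95.7; c'Δl = 11.49; W sinα = -4.0
Slice 3: Δl = 1.8/cos6.5° = 1.812 m; N'_3 = 227·cos6.5° − 24·1.812 = 182.1; c'Δl = 14.86; W sinα = 25.7
Slice 4: Δl = 2.7/cos18.6° = 2.849 m; N'_4 = 312·cos18.6° − 24·2.849 = 227.3; c'Δl = 23.36; W sinα = 99.5
Slice 5: Δl = 1.9/cos32.0° = 2.240 m; N'_5 = 177·cos32.0° − 14·2.240 = 118.7; c'Δl = 18.37; W sinα = 93.8
Slice 6: Δl = 1.8/cos44.4° = 2.519 m; N'_6 = 114·cos44.4° − 31·2.519 = 3.4; c'Δl = 20.66; W sinα = 79.8
Slice 7: Δl = 1.3/cos57.3° = 2.406 m; N'_7 = 31·cos57.3° − 6·2.406 = 2.3; c'Δl = 19.73; W sinα = 26.1
Σc'Δl = 122.6 kN/m; ΣN' = 670.6 kN/m; ΣW sinα = 311.4 kN/m
Resisting = 122.6 + 670.6·tan29.7° = 122.6 + 382.5 = 505.1 kN/m
FS = 505.1 / 311.4 = 1.622

FS = 1.62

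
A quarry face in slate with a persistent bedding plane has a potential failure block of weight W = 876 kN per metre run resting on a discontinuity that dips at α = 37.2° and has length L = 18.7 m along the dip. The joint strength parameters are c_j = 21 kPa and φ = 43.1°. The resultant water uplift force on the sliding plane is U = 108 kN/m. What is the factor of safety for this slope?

Resolving the block weight along and normal to the plane and applying the Mohr–Coulomb strength on the joint:
N' = W cosα − U = 876·cos37.2° − 108 = 589.8 kN/m
Driving force T = W sinα = 876·sin37.2° = 529.6 kN/m
Resisting force R = c_j·L + N'·tanφ = 21·18.7 + 589.8·tan43.1° = 392.7 + 551.9 = 944.6 kN/m
FS = R / T = 944.6 / 529.6 = 1.783

FS = 1.78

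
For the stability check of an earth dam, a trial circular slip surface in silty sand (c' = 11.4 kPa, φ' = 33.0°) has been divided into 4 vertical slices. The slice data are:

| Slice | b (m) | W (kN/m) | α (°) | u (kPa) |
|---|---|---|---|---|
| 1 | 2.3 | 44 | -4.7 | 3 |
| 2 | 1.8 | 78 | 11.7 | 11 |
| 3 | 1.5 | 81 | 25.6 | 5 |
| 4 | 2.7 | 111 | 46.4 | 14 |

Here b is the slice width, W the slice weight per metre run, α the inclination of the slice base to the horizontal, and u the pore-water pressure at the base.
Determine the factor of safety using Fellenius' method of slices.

FS = 1.78

Ordinary method of slices: FS = Σ[c'·Δl_i + (W_i cosα_i − u_i·Δl_i)·tanφ'] / Σ W_i sinα_i, with Δl_i = b_i / cosα_i.
Slice 1: Δl = 2.3/cos(-4.7°) = 2.308 m; N'_1 = 44·cos(-4.7°) − 3·2.308 = 36.9; c'Δl = 26.31; W sinα = -3.6
Slice 2: Δl = 1.8/cos11.7° = 1.838 m; N'_2 = 78·cos11.7° − 11·1.838 = 56.2; c'Δl = 20.96; W sinα = 15.8
Slice 3: Δl = 1.5/cos25.6° = 1.663 m; N'_3 = 81·cos25.6° − 5·1.663 = 64.7; c'Δl = 18.96; W sinα = 35.0
Slice 4: Δl = 2.7/cos46.4° = 3.915 m; N'_4 = 111·cos46.4° − 14·3.915 = 21.7; c'Δl = 44.63; W sinα = 80.4
Σc'Δl = 110.9 kN/m; ΣN' = 179.6 kN/m; ΣW sinα = 127.6 kN/m
Resisting = 110.9 + 179.6·tan33.0° = 110.9 + 116.6 = 227.5 kN/m
FS = 227.5 / 127.6 = 1.783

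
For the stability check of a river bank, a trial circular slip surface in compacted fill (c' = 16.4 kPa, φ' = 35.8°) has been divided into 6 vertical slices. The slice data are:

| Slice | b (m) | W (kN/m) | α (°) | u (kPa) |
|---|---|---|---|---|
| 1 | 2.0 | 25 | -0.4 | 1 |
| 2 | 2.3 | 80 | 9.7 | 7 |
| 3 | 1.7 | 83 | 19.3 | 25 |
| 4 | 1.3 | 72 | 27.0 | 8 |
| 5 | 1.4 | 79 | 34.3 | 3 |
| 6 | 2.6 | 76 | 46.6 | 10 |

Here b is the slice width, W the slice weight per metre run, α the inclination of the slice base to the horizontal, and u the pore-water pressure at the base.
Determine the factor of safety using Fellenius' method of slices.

Ordinary method of slices: FS = Σ[c'·Δl_i + (W_i cosα_i − u_i·Δl_i)·tanφ'] / Σ W_i sinα_i, with Δl_i = b_i / cosα_i.
Slice 1: Δl = 2.0/cos(-0.4°) = 2.000 m; N'_1 = 25·cos(-0.4°) − 1·2.000 = 23.0; c'Δl = 32.80; W sinα = -0.2
Slice 2: Δl = 2.3/cos9.7° = 2.333 m; N'_2 = 80·cos9.7° − 7·2.333 = 62.5; c'Δl = 38.27; W sinα = 13.5
Slice 3: Δl = 1.7/cos19.3° = 1.801 m; N'_3 = 83·cos19.3° − 25·1.801 = 33.3; c'Δl = 29.54; W sinα = 27.4
Slice 4: Δl = 1.3/cos27.0° = 1.459 m; N'_4 = 72·cos27.0° − 8·1.459 = 52.5; c'Δl = 23.93; W sinα = 32.7
Slice 5: Δl = 1.4/cos34.3° = 1.695 m; N'_5 = 79·cos34.3° − 3·1.695 = 60.2; c'Δl = 27.79; W sinα = 44.5
Slice 6: Δl = 2.6/cos46.6° = 3.784 m; N'_6 = 76·cos46.6° − 10·3.784 = 14.4; c'Δl = 62.06; W sinα = 55.2
Σc'Δl = 214.4 kN/m; ΣN' = 245.9 kN/m; ΣW sinα = 173.2 kN/m
Resisting = 214.4 + 245.9·tan35.8° = 214.4 + 177.3 = 391.7 kN/m
FS = 391.7 / 173.2 = 2.262

FS = 2.26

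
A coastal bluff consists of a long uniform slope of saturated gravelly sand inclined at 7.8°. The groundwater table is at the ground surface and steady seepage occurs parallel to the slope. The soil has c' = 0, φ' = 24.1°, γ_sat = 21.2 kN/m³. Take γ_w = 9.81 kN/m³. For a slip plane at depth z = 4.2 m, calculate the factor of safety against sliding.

With seepage parallel to the slope and the water table at the surface, the effective normal stress on the slip plane uses the buoyant unit weight γ' = γ_sat − γ_w while the driving shear stress uses γ_sat:
FS = [c' + γ' z cos²β tanφ'] / [γ_sat z sinβ cosβ]
(For c' = 0 this reduces to FS = (γ'/γ_sat)·tanφ'/tanβ.)
γ' = 21.2 − 9.81 = 11.39 kN/m³
Numerator = 0.0 + 11.39·4.2·cos²7.8°·tan24.1° = 0.0 + 11.39·4.2·0.9816·0.4473 = 21.005 kPa
Denominator = 21.2·4.2·sin7.8°·cos7.8° = 21.2·4.2·0.1357·0.9907 = 11.972 kPa
FS = 21.005 / 11.972 = 1.754

FS = 1.75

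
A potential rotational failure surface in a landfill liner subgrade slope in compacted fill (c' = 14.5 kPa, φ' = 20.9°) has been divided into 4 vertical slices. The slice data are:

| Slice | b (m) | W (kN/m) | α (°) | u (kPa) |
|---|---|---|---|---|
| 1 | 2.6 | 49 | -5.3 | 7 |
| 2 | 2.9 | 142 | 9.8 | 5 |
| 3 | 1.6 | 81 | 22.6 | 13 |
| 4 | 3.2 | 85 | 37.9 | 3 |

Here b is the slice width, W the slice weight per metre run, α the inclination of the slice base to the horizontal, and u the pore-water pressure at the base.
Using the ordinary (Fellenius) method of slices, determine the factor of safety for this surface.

FS = 2.57

Ordinary method of slices: FS = Σ[c'·Δl_i + (W_i cosα_i − u_i·Δl_i)·tanφ'] / Σ W_i sinα_i, with Δl_i = b_i / cosα_i.
Slice 1: Δl = 2.6/cos(-5.3°) = 2.611 m; N'_1 = 49·cos(-5.3°) − 7·2.611 = 30.5; c'Δl = 37.86; W sinα = -4.5
Slice 2: Δl = 2.9/cos9.8° = 2.943 m; N'_2 = 142·cos9.8° − 5·2.943 = 125.2; c'Δl = 42.67; W sinα = 24.2
Slice 3: Δl = 1.6/cos22.6° = 1.733 m; N'_3 = 81·cos22.6° − 13·1.733 = 52.2; c'Δl = 25.13; W sinα = 31.1
Slice 4: Δl = 3.2/cos37.9° = 4.055 m; N'_4 = 85·cos37.9° − 3·4.055 = 54.9; c'Δl = 58.80; W sinα = 52.2
Σc'Δl = 164.5 kN/m; ΣN' = 262.9 kN/m; ΣW sinα = 103.0 kN/m
Resisting = 164.5 + 262.9·tan20.9° = 164.5 + 100.4 = 264.9 kN/m
FS = 264.9 / 103.0 = 2.572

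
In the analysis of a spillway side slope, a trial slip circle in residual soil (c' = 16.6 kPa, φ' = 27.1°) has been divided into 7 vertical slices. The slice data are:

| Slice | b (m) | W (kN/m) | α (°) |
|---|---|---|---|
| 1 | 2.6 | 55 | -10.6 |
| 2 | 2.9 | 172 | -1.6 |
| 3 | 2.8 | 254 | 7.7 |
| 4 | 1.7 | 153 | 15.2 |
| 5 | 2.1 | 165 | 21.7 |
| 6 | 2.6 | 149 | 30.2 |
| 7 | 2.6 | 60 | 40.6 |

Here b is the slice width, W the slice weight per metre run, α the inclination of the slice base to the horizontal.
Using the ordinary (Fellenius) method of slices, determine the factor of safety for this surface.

Ordinary method of slices: FS = Σ[c'·Δl_i + (W_i cosα_i)·tanφ'] / Σ W_i sinα_i, with Δl_i = b_i / cosα_i.
Slice 1: Δl = 2.6/cos(-10.6°) = 2.645 m; N'_1 = 55·cos(-10.6°) = 54.1; c'Δl = 43.91; W sinα = -10.1
Slice 2: Δl = 2.9/cos(-1.6°) = 2.901 m; N'_2 = 172·cos(-1.6°) = 171.9; c'Δl = 48.16; W sinα = -4.8
Slice 3: Δl = 2.8/cos7.7° = 2.825 m; N'_3 = 254·cos7.7° = 251.7; c'Δl = 46.90; W sinα = 34.0
Slice 4: Δl = 1.7/cos15.2° = 1.762 m; N'_4 = 153·cos15.2° = 147.6; c'Δl = 29.24; W sinα = 40.1
Slice 5: Δl = 2.1/cos21.7° = 2.260 m; N'_5 = 165·cos21.7° = 153.3; c'Δl = 37.52; W sinα = 61.0
Slice 6: Δl = 2.6/cos30.2° = 3.008 m; N'_6 = 149·cos30.2° = 128.8; c'Δl = 49.94; W sinα = 74.9
Slice 7: Δl = 2.6/cos40.6° = 3.424 m; N'_7 = 60·cos40.6° = 45.6; c'Δl = 56.84; W sinα = 39.0
Σc'Δl = 312.5 kN/m; ΣN' = 953.0 kN/m; ΣW sinα = 234.2 kN/m
Resisting = 312.5 + 953.0·tan27.1° = 312.5 + 487.7 = 800.2 kN/m
FS = 800.2 / 234.2 = 3.416

FS = 3.42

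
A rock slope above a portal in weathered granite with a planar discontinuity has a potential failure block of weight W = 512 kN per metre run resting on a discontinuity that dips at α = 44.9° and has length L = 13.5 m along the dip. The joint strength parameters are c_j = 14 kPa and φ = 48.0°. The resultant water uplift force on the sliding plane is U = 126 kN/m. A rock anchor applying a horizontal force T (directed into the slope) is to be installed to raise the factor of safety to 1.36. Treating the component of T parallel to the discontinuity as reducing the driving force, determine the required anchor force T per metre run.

T = 23 kN/m

Resolving forces along and normal to the sliding plane, with the horizontal anchor force T adding T·sinα to the effective normal force and T·cosα acting up the plane against the driving force:
FS = [c_jL + (W cosα − U + T sinα) tanφ] / [W sinα − T cosα]
Without the anchor: N' = 236.7 kN/m, driving T_d = 361.4 kN/m, resisting R = 14·13.5 + 236.7·tan48.0° = 451.8 kN/m, FS = 1.25.
Setting FS = 1.36 and solving for T:
1.36·(361.4 − T cos44.9°) = 451.8 + T sin44.9°·tan48.0°
T·(sin44.9°·tan48.0° + 1.36·cos44.9°) = 1.36·361.4 − 451.8
T·(0.7059·1.1106 + 1.36·0.7083) = 491.5 − 451.8 = 39.7
T·1.7473 = 39.7
T = 22.7 kN/m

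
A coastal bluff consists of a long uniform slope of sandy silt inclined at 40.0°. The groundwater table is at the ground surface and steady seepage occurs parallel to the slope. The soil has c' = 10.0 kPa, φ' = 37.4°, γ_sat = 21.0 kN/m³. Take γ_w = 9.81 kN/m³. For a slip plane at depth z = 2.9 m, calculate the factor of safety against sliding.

With seepage parallel to the slope and the water table at the surface, the effective normal stress on the slip plane uses the buoyant unit weight γ' = γ_sat − γ_w while the driving shear stress uses γ_sat:
FS = [c' + γ' z cos²β tanφ'] / [γ_sat z sinβ cosβ]
γ' = 21.0 − 9.81 = 11.19 kN/m³
Numerator = 10.0 + 11.19·2.9·cos²40.0°·tan37.4° = 10.0 + 11.19·2.9·0.5868·0.7646 = 24.559 kPa
Denominator = 21.0·2.9·sin40.0°·cos40.0° = 21.0·2.9·0.6428·0.7660 = 29.987 kPa
FS = 24.559 / 29.987 = 0.819

FS = 0.82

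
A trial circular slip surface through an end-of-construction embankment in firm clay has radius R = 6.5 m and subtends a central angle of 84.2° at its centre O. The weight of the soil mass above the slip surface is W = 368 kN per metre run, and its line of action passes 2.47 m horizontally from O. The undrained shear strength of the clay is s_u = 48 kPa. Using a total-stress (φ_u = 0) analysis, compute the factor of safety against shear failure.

Taking moments about the centre O, the resisting moment is provided by the undrained shear strength acting along the arc:
Arc length L_a = R·θ = 6.5·(84.2°·π/180) = 6.5·1.4696 = 9.55 m
M_R = s_u·L_a·R = 48·9.55·6.5 = 2980.3 kN·m/m
M_D = W·d = 368·2.47 = 909.0 kN·m/m
FS = M_R / M_D = 2980.3 / 909.0 = 3.279

FS = 3.28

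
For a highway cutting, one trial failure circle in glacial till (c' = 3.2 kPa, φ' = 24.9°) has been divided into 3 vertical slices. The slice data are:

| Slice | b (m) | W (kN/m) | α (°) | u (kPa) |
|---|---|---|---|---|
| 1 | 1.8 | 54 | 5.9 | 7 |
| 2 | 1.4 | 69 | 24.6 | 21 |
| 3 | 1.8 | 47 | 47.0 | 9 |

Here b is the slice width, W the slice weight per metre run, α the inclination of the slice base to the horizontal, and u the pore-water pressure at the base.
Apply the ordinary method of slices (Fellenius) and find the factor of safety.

Ordinary method of slices: FS = Σ[c'·Δl_i + (W_i cosα_i − u_i·Δl_i)·tanφ'] / Σ W_i sinα_i, with Δl_i = b_i / cosα_i.
Slice 1: Δl = 1.8/cos5.9° = 1.810 m; N'_1 = 54·cos5.9° − 7·1.810 = 41.0; c'Δl = 5.79; W sinα = 5.6
Slice 2: Δl = 1.4/cos24.6° = 1.540 m; N'_2 = 69·cos24.6° − 21·1.540 = 30.4; c'Δl = 4.93; W sinα = 28.7
Slice 3: Δl = 1.8/cos47.0° = 2.639 m; N'_3 = 47·cos47.0° − 9·2.639 = 8.3; c'Δl = 8.45; W sinα = 34.4
Σc'Δl = 19.2 kN/m; ΣN' = 79.7 kN/m; ΣW sinα = 68.6 kN/m
Resisting = 19.2 + 79.7·tan24.9° = 19.2 + 37.0 = 56.2 kN/m
FS = 56.2 / 68.6 = 0.818

FS = 0.82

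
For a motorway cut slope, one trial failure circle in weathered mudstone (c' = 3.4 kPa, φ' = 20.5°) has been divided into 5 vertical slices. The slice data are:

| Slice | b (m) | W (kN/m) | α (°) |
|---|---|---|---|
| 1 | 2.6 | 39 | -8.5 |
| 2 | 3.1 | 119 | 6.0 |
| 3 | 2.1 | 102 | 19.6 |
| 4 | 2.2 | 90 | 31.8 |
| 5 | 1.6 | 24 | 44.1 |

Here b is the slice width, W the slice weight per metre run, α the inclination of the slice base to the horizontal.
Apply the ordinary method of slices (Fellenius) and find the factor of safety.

Ordinary method of slices: FS = Σ[c'·Δl_i + (W_i cosα_i)·tanφ'] / Σ W_i sinα_i, with Δl_i = b_i / cosα_i.
Slice 1: Δl = 2.6/cos(-8.5°) = 2.629 m; N'_1 = 39·cos(-8.5°) = 38.6; c'Δl = 8.94; W sinα = -5.8
Slice 2: Δl = 3.1/cos6.0° = 3.117 m; N'_2 = 119·cos6.0° = 118.3; c'Δl = 10.60; W sinα = 12.4
Slice 3: Δl = 2.1/cos19.6° = 2.229 m; N'_3 = 102·cos19.6° = 96.1; c'Δl = 7.58; W sinα = 34.2
Slice 4: Δl = 2.2/cos31.8° = 2.589 m; N'_4 = 90·cos31.8° = 76.5; c'Δl = 8.80; W sinα = 47.4
Slice 5: Δl = 1.6/cos44.1° = 2.228 m; N'_5 = 24·cos44.1° = 17.2; c'Δl = 7.58; W sinα = 16.7
Σc'Δl = 43.5 kN/m; ΣN' = 346.7 kN/m; ΣW sinα = 105.0 kN/m
Resisting = 43.5 + 346.7·tan20.5° = 43.5 + 129.6 = 173.1 kN/m
FS = 173.1 / 105.0 = 1.649

FS = 1.65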